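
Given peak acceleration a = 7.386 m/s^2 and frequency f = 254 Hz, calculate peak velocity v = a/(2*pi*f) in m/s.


omega = 2*pi*f = 2*pi*254 = 1595.93 rad/s
v = a / omega = 7.386 / 1595.93 = 0.004628 m/s


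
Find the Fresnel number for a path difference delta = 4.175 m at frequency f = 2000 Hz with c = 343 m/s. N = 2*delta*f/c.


N = 2*delta*f/c = 2*delta/lambda, where lambda = c/f
lambda = 343 / 2000 = 0.1715 m
N = 2 * 4.175 / 0.1715 = 48.688


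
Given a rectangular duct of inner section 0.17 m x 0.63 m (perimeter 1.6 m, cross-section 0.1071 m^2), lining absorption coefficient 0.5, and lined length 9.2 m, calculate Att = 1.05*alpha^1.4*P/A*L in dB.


alpha^1.4 = 0.5^1.4 = 0.378929
Attenuation rate = 1.05 * alpha^1.4 * P / A
= 1.05 * 0.378929 * 1.6 / 0.1071 = 5.94398 dB/m
Total Att = 5.94398 * 9.2 = 54.685 dB


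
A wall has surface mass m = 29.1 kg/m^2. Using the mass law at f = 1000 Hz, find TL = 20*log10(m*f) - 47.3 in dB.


m * f = 29.1 * 1000 = 29100
20*log10(29100) = 89.2779 dB
TL = 89.2779 - 47.3 = 41.978 dB


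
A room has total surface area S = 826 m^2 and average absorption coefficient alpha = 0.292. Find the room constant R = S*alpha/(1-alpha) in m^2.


R = 826 * 0.292 / (1 - 0.292) = 340.67 m^2


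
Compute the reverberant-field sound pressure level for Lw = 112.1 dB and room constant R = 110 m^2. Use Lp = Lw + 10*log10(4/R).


4/R = 4/110 = 0.0363636
Lp = 112.1 + 10*log10(0.0363636) = 97.707 dB


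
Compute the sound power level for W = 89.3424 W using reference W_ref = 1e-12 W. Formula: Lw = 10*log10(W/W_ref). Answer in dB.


W / W_ref = 89.3424 / 1e-12 = 8.93424e+13
Lw = 10 * log10(8.93424e+13) = 139.51 dB


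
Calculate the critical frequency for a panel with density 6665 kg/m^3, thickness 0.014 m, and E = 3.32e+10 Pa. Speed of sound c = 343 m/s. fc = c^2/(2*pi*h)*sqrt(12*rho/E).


12*rho/E = 12*6665/3.32e+10 = 2.40904e-06
sqrt(12*rho/E) = sqrt(2.40904e-06) = 0.00155211
c^2/(2*pi*h) = 343^2/(2*pi*0.014) = 1.33746e+06
fc = 1.33746e+06 * 0.00155211 = 2075.9 Hz


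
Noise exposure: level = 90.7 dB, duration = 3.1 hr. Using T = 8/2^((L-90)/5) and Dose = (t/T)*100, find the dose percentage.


T_allowed = 8 / 2^((90.7 - 90)/5) = 7.26015 hr
Dose = 3.1 / 7.26015 * 100 = 42.699 %


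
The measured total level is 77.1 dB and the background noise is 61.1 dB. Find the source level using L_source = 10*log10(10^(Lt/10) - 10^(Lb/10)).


10^(77.1/10) = 5.12861e+07
10^(61.1/10) = 1.28825e+06
Difference = 5.12861e+07 - 1.28825e+06 = 4.99978e+07
L_source = 10*log10(4.99978e+07) = 76.99 dB


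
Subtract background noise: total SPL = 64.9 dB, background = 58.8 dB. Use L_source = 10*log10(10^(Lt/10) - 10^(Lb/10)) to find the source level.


10^(64.9/10) = 3.0903e+06
10^(58.8/10) = 758578
Difference = 3.0903e+06 - 758578 = 2.33172e+06
L_source = 10*log10(2.33172e+06) = 63.677 dB


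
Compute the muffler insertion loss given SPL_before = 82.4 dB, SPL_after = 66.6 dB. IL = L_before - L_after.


Insertion loss = SPL without muffler - SPL with muffler
IL = 82.4 - 66.6 = 15.8 dB


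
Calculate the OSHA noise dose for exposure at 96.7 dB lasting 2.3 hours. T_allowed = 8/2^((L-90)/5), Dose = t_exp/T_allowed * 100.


T_allowed = 8 / 2^((96.7 - 90)/5) = 3.16017 hr
Dose = 2.3 / 3.16017 * 100 = 72.781 %


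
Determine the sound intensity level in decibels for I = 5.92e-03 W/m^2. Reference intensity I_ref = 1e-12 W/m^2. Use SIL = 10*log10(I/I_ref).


I / I_ref = 5.92e-03 / 1e-12 = 5.92e+09
SIL = 10 * log10(5.92e+09) = 97.723 dB


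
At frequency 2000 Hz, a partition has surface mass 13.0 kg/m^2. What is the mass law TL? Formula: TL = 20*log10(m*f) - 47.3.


m * f = 13.0 * 2000 = 26000
20*log10(26000) = 88.2995 dB
TL = 88.2995 - 47.3 = 40.999 dB


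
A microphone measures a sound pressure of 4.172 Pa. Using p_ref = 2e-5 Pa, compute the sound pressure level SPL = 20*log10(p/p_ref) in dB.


p / p_ref = 4.172 / 2e-5 = 208600
SPL = 20 * log10(208600) = 106.39 dB


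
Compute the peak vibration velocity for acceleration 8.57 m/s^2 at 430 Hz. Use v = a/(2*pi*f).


omega = 2*pi*f = 2*pi*430 = 2701.77 rad/s
v = a / omega = 8.57 / 2701.77 = 0.003172 m/s


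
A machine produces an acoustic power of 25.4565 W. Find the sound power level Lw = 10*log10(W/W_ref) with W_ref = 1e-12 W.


W / W_ref = 25.4565 / 1e-12 = 2.54565e+13
Lw = 10 * log10(2.54565e+13) = 134.06 dB


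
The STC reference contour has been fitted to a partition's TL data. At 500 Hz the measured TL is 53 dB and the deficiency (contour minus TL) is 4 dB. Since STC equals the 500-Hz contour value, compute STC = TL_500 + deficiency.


By ASTM E413, STC = value of the fitted reference contour at 500 Hz.
Contour value at 500 Hz = TL_500 + deficiency = 53 + 4 = 57
STC = 57


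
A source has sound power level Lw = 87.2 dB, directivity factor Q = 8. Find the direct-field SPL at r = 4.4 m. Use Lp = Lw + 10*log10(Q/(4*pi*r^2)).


4*pi*r^2 = 4*pi*4.4^2 = 243.285 m^2
Q / (4*pi*r^2) = 8 / 243.285 = 0.0328832
Lp = 87.2 + 10*log10(0.0328832) = 72.37 dB


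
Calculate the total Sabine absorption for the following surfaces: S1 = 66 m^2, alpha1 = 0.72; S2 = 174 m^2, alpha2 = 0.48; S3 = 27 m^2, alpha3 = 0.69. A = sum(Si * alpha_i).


66 * 0.72 = 47.52
174 * 0.48 = 83.52
27 * 0.69 = 18.63
A_total = 47.52 + 83.52 + 18.63 = 149.67 m^2


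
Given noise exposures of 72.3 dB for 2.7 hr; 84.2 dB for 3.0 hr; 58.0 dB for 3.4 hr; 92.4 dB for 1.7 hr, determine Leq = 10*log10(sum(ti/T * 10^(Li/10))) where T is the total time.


T_total = 2.7 + 3.0 + 3.4 + 1.7 = 10.8 hr
(2.7/10.8) * 10^(72.3/10) = 4.24561e+06
(3.0/10.8) * 10^(84.2/10) = 7.3063e+07
(3.4/10.8) * 10^(58.0/10) = 198635
(1.7/10.8) * 10^(92.4/10) = 2.73543e+08
Sum = 4.24561e+06 + 7.3063e+07 + 198635 + 2.73543e+08 = 3.5105e+08
Leq = 10*log10(3.5105e+08) = 85.454 dB


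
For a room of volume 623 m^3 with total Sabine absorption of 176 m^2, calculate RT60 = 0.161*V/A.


RT60 = 0.161 * 623 / 176 = 0.5699 s


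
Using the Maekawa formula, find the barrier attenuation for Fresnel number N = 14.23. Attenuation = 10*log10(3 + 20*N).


3 + 20*N = 3 + 20*14.23 = 287.6
Att = 10*log10(287.6) = 24.588 dB


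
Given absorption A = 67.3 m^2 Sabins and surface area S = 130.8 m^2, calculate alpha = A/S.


Absorption coefficient = absorbed power / incident power
alpha = A / S = 67.3 / 130.8 = 0.51453


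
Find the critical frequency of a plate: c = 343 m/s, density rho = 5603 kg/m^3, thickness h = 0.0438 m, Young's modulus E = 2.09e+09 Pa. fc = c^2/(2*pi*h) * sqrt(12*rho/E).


12*rho/E = 12*5603/2.09e+09 = 3.21703e-05
sqrt(12*rho/E) = sqrt(3.21703e-05) = 0.00567189
c^2/(2*pi*h) = 343^2/(2*pi*0.0438) = 427498
fc = 427498 * 0.00567189 = 2424.7 Hz


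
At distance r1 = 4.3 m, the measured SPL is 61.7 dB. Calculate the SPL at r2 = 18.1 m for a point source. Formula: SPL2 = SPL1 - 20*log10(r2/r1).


r2/r1 = 18.1/4.3 = 4.2093
Correction = 20*log10(4.2093) = 12.4842 dB
SPL2 = 61.7 - 12.4842 = 49.216 dB


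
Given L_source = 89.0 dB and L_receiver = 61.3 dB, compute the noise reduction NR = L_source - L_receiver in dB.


NR = L_source - L_receiver (difference between source and receiving room levels)
NR = 89.0 - 61.3 = 27.7 dB


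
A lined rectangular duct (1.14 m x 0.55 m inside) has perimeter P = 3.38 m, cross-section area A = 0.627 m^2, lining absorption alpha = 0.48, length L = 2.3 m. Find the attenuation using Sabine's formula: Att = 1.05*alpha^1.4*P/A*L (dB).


alpha^1.4 = 0.48^1.4 = 0.35788
Attenuation rate = 1.05 * alpha^1.4 * P / A
= 1.05 * 0.35788 * 3.38 / 0.627 = 2.0257 dB/m
Total Att = 2.0257 * 2.3 = 4.6591 dB


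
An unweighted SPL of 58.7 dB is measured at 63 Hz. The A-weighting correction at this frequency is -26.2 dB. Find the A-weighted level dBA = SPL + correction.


A-weighting table: 63 Hz -> -26.2 dB correction
SPL_A = SPL + correction = 58.7 + (-26.2) = 32.5 dBA


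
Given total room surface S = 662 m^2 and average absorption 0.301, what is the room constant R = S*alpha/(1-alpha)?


R = 662 * 0.301 / (1 - 0.301) = 285.07 m^2


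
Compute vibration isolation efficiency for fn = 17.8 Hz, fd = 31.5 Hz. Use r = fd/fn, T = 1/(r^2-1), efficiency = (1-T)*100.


r = 31.5 / 17.8 = 1.76966
r^2 - 1 = 1.76966^2 - 1 = 2.1317
T = 1/2.1317 = 0.469109
Efficiency = (1 - 0.469109)*100 = 53.089 %


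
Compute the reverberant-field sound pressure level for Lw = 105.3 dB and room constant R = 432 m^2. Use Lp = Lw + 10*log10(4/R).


4/R = 4/432 = 0.00925926
Lp = 105.3 + 10*log10(0.00925926) = 84.966 dB


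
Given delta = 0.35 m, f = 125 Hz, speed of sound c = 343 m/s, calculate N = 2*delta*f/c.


N = 2*delta*f/c = 2*delta/lambda, where lambda = c/f
lambda = 343 / 125 = 2.744 m
N = 2 * 0.35 / 2.744 = 0.2551


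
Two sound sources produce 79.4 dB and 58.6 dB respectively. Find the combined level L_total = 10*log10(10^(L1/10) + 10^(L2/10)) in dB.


10^(79.4/10) = 8.70964e+07
10^(58.6/10) = 724436
Sum = 8.70964e+07 + 724436 = 8.78208e+07
L_total = 10*log10(8.78208e+07) = 79.436 dB


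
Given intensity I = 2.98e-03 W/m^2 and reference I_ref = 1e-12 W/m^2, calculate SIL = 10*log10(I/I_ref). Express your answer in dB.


I / I_ref = 2.98e-03 / 1e-12 = 2.98e+09
SIL = 10 * log10(2.98e+09) = 94.742 dB


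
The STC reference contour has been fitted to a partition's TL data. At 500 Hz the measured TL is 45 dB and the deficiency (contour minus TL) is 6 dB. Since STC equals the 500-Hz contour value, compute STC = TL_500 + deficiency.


By ASTM E413, STC = value of the fitted reference contour at 500 Hz.
Contour value at 500 Hz = TL_500 + deficiency = 45 + 6 = 51
STC = 51


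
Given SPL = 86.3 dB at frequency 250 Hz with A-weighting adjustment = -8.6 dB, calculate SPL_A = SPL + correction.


A-weighting table: 250 Hz -> -8.6 dB correction
SPL_A = SPL + correction = 86.3 + (-8.6) = 77.7 dBA


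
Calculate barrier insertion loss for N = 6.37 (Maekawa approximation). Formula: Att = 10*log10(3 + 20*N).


3 + 20*N = 3 + 20*6.37 = 130.4
Att = 10*log10(130.4) = 21.153 dB


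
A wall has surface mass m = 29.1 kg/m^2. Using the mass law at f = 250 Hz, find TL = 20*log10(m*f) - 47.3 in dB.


m * f = 29.1 * 250 = 7275
20*log10(7275) = 77.2367 dB
TL = 77.2367 - 47.3 = 29.937 dB


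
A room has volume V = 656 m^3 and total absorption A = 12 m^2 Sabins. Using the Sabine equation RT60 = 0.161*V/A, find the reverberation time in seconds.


RT60 = 0.161 * 656 / 12 = 8.8013 s


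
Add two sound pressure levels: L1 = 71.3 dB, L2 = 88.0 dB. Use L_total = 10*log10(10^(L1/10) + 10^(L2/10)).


10^(71.3/10) = 1.34896e+07
10^(88.0/10) = 6.30957e+08
Sum = 1.34896e+07 + 6.30957e+08 = 6.44447e+08
L_total = 10*log10(6.44447e+08) = 88.092 dB


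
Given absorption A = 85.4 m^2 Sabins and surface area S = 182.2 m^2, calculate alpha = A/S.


Absorption coefficient = absorbed power / incident power
alpha = A / S = 85.4 / 182.2 = 0.46872


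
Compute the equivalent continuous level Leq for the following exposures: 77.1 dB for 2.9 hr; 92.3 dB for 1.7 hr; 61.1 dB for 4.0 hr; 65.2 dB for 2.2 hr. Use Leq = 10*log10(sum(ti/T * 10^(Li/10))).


T_total = 2.9 + 1.7 + 4.0 + 2.2 = 10.8 hr
(2.9/10.8) * 10^(77.1/10) = 1.37713e+07
(1.7/10.8) * 10^(92.3/10) = 2.67316e+08
(4.0/10.8) * 10^(61.1/10) = 477129
(2.2/10.8) * 10^(65.2/10) = 674526
Sum = 1.37713e+07 + 2.67316e+08 + 477129 + 674526 = 2.82239e+08
Leq = 10*log10(2.82239e+08) = 84.506 dB


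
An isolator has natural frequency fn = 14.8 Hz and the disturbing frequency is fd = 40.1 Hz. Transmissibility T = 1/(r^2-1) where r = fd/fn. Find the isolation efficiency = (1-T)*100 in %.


r = 40.1 / 14.8 = 2.70946
r^2 - 1 = 2.70946^2 - 1 = 6.34117
T = 1/6.34117 = 0.1577
Efficiency = (1 - 0.1577)*100 = 84.23 %


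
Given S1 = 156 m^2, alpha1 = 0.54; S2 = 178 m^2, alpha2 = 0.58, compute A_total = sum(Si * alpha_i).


156 * 0.54 = 84.24
178 * 0.58 = 103.24
A_total = 84.24 + 103.24 = 187.48 m^2


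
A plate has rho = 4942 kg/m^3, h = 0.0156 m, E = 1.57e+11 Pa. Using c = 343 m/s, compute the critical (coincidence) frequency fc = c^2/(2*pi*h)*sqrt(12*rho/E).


12*rho/E = 12*4942/1.57e+11 = 3.77732e-07
sqrt(12*rho/E) = sqrt(3.77732e-07) = 0.000614599
c^2/(2*pi*h) = 343^2/(2*pi*0.0156) = 1.20028e+06
fc = 1.20028e+06 * 0.000614599 = 737.69 Hz


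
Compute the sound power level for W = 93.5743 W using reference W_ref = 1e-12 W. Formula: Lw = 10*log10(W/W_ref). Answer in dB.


W / W_ref = 93.5743 / 1e-12 = 9.35743e+13
Lw = 10 * log10(9.35743e+13) = 139.71 dB


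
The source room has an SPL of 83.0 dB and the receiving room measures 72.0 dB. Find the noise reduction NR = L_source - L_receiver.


NR = L_source - L_receiver (difference between source and receiving room levels)
NR = 83.0 - 72.0 = 11 dB


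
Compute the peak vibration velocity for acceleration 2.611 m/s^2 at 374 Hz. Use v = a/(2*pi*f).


omega = 2*pi*f = 2*pi*374 = 2349.91 rad/s
v = a / omega = 2.611 / 2349.91 = 0.0011111 m/s


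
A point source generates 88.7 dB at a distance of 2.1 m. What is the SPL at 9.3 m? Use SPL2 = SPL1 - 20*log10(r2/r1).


r2/r1 = 9.3/2.1 = 4.42857
Correction = 20*log10(4.42857) = 12.9253 dB
SPL2 = 88.7 - 12.9253 = 75.775 dB


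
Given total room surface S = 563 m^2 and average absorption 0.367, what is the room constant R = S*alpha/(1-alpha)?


R = 563 * 0.367 / (1 - 0.367) = 326.42 m^2


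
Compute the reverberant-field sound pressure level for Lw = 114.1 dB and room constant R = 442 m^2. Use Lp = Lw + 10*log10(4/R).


4/R = 4/442 = 0.00904977
Lp = 114.1 + 10*log10(0.00904977) = 93.666 dB


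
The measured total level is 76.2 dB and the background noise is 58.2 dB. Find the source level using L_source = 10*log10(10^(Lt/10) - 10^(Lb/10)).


10^(76.2/10) = 4.16869e+07
10^(58.2/10) = 660693
Difference = 4.16869e+07 - 660693 = 4.10262e+07
L_source = 10*log10(4.10262e+07) = 76.131 dB


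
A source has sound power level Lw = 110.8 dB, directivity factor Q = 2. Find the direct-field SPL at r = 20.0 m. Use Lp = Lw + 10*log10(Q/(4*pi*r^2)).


4*pi*r^2 = 4*pi*20.0^2 = 5026.55 m^2
Q / (4*pi*r^2) = 2 / 5026.55 = 0.000397887
Lp = 110.8 + 10*log10(0.000397887) = 76.798 dB


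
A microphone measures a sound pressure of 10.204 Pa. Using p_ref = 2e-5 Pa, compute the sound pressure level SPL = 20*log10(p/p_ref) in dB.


p / p_ref = 10.204 / 2e-5 = 510200
SPL = 20 * log10(510200) = 114.15 dB


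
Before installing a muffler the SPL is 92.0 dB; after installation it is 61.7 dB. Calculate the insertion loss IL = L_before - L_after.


Insertion loss = SPL without muffler - SPL with muffler
IL = 92.0 - 61.7 = 30.3 dB


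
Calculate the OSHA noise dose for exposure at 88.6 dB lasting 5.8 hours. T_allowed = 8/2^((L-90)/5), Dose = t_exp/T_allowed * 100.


T_allowed = 8 / 2^((88.6 - 90)/5) = 9.71356 hr
Dose = 5.8 / 9.71356 * 100 = 59.71 %


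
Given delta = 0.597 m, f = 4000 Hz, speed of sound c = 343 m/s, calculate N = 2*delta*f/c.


N = 2*delta*f/c = 2*delta/lambda, where lambda = c/f
lambda = 343 / 4000 = 0.08575 m
N = 2 * 0.597 / 0.08575 = 13.924


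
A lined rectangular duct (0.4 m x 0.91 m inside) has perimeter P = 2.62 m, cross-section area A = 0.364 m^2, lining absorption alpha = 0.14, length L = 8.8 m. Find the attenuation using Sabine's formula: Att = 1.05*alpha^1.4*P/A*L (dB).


alpha^1.4 = 0.14^1.4 = 0.0637645
Attenuation rate = 1.05 * alpha^1.4 * P / A
= 1.05 * 0.0637645 * 2.62 / 0.364 = 0.481912 dB/m
Total Att = 0.481912 * 8.8 = 4.2408 dB


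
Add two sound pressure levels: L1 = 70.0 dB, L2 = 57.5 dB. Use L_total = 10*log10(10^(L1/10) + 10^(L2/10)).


10^(70.0/10) = 1e+07
10^(57.5/10) = 562341
Sum = 1e+07 + 562341 = 1.05623e+07
L_total = 10*log10(1.05623e+07) = 70.238 dB


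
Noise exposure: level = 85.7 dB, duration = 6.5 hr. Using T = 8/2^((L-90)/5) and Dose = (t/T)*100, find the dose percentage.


T_allowed = 8 / 2^((85.7 - 90)/5) = 14.5203 hr
Dose = 6.5 / 14.5203 * 100 = 44.765 %


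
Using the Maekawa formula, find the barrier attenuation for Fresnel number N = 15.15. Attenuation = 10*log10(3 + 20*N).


3 + 20*N = 3 + 20*15.15 = 306
Att = 10*log10(306) = 24.857 dB


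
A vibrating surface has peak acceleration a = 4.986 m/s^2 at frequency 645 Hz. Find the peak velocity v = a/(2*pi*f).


omega = 2*pi*f = 2*pi*645 = 4052.65 rad/s
v = a / omega = 4.986 / 4052.65 = 0.0012303 m/s


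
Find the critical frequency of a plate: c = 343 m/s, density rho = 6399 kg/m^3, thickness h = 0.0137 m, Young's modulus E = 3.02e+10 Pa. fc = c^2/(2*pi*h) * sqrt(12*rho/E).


12*rho/E = 12*6399/3.02e+10 = 2.54265e-06
sqrt(12*rho/E) = sqrt(2.54265e-06) = 0.00159457
c^2/(2*pi*h) = 343^2/(2*pi*0.0137) = 1.36675e+06
fc = 1.36675e+06 * 0.00159457 = 2179.4 Hz


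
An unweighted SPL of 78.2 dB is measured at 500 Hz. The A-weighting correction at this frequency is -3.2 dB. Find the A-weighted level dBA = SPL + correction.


A-weighting table: 500 Hz -> -3.2 dB correction
SPL_A = SPL + correction = 78.2 + (-3.2) = 75 dBA


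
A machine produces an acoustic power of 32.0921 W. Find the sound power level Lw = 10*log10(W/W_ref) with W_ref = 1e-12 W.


W / W_ref = 32.0921 / 1e-12 = 3.20921e+13
Lw = 10 * log10(3.20921e+13) = 135.06 dB


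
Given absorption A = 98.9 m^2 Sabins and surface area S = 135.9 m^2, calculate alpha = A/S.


Absorption coefficient = absorbed power / incident power
alpha = A / S = 98.9 / 135.9 = 0.72774


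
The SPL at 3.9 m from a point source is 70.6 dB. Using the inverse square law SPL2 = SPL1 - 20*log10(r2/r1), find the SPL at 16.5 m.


r2/r1 = 16.5/3.9 = 4.23077
Correction = 20*log10(4.23077) = 12.5284 dB
SPL2 = 70.6 - 12.5284 = 58.072 dB


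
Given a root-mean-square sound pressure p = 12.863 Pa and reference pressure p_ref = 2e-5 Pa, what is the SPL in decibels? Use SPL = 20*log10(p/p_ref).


p / p_ref = 12.863 / 2e-5 = 643150
SPL = 20 * log10(643150) = 116.17 dB


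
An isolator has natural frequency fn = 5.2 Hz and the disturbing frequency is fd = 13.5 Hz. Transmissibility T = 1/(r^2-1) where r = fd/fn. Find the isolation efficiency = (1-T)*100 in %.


r = 13.5 / 5.2 = 2.59615
r^2 - 1 = 2.59615^2 - 1 = 5.73999
T = 1/5.73999 = 0.174216
Efficiency = (1 - 0.174216)*100 = 82.578 %


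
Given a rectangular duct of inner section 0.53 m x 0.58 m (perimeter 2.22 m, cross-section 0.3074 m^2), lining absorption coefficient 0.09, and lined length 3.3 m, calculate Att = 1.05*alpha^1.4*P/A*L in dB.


alpha^1.4 = 0.09^1.4 = 0.034351
Attenuation rate = 1.05 * alpha^1.4 * P / A
= 1.05 * 0.034351 * 2.22 / 0.3074 = 0.260482 dB/m
Total Att = 0.260482 * 3.3 = 0.85959 dB


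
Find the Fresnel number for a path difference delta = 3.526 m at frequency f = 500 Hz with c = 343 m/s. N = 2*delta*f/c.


N = 2*delta*f/c = 2*delta/lambda, where lambda = c/f
lambda = 343 / 500 = 0.686 m
N = 2 * 3.526 / 0.686 = 10.28


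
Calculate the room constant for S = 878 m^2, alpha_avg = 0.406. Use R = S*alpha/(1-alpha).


R = 878 * 0.406 / (1 - 0.406) = 600.11 m^2


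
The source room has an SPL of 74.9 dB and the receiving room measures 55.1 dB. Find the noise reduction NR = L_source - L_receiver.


NR = L_source - L_receiver (difference between source and receiving room levels)
NR = 74.9 - 55.1 = 19.8 dB


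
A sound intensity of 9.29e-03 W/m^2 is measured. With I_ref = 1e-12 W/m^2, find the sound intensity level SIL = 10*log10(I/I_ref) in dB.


I / I_ref = 9.29e-03 / 1e-12 = 9.29e+09
SIL = 10 * log10(9.29e+09) = 99.68 dB


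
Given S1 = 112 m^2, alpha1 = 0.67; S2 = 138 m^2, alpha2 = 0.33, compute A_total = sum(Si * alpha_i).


112 * 0.67 = 75.04
138 * 0.33 = 45.54
A_total = 75.04 + 45.54 = 120.58 m^2


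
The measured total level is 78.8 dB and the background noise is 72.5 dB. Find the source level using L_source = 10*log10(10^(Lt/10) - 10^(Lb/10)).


10^(78.8/10) = 7.58578e+07
10^(72.5/10) = 1.77828e+07
Difference = 7.58578e+07 - 1.77828e+07 = 5.8075e+07
L_source = 10*log10(5.8075e+07) = 77.64 dB


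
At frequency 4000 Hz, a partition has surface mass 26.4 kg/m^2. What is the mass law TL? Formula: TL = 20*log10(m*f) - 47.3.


m * f = 26.4 * 4000 = 105600
20*log10(105600) = 100.473 dB
TL = 100.473 - 47.3 = 53.173 dB


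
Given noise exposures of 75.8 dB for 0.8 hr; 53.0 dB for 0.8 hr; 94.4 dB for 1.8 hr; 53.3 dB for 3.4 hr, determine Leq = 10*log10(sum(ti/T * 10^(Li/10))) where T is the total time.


T_total = 0.8 + 0.8 + 1.8 + 3.4 = 6.8 hr
(0.8/6.8) * 10^(75.8/10) = 4.47282e+06
(0.8/6.8) * 10^(53.0/10) = 23473.7
(1.8/6.8) * 10^(94.4/10) = 7.29061e+08
(3.4/6.8) * 10^(53.3/10) = 106898
Sum = 4.47282e+06 + 23473.7 + 7.29061e+08 + 106898 = 7.33664e+08
Leq = 10*log10(7.33664e+08) = 88.655 dB


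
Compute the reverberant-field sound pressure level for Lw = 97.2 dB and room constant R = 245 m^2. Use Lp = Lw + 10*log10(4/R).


4/R = 4/245 = 0.0163265
Lp = 97.2 + 10*log10(0.0163265) = 79.329 dB


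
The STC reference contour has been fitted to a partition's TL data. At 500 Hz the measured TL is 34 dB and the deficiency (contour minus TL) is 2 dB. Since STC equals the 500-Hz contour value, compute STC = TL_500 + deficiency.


By ASTM E413, STC = value of the fitted reference contour at 500 Hz.
Contour value at 500 Hz = TL_500 + deficiency = 34 + 2 = 36
STC = 36


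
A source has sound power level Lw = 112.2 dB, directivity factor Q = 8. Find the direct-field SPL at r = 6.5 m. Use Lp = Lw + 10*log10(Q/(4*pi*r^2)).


4*pi*r^2 = 4*pi*6.5^2 = 530.929 m^2
Q / (4*pi*r^2) = 8 / 530.929 = 0.0150679
Lp = 112.2 + 10*log10(0.0150679) = 93.981 dB


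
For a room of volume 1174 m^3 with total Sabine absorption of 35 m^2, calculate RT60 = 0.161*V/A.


RT60 = 0.161 * 1174 / 35 = 5.4004 s


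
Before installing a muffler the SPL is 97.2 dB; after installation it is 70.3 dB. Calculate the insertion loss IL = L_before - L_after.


Insertion loss = SPL without muffler - SPL with muffler
IL = 97.2 - 70.3 = 26.9 dB


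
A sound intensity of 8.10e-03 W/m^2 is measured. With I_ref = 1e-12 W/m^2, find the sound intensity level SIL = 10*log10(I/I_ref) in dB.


I / I_ref = 8.10e-03 / 1e-12 = 8.1e+09
SIL = 10 * log10(8.1e+09) = 99.085 dB


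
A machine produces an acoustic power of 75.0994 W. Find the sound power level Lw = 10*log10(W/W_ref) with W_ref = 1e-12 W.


W / W_ref = 75.0994 / 1e-12 = 7.50994e+13
Lw = 10 * log10(7.50994e+13) = 138.76 dB


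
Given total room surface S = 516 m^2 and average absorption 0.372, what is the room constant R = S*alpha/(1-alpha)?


R = 516 * 0.372 / (1 - 0.372) = 305.66 m^2


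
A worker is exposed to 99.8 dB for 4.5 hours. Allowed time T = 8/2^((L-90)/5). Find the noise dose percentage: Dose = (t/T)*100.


T_allowed = 8 / 2^((99.8 - 90)/5) = 2.05623 hr
Dose = 4.5 / 2.05623 * 100 = 218.85 %


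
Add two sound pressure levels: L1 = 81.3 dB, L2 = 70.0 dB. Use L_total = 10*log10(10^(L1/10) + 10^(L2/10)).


10^(81.3/10) = 1.34896e+08
10^(70.0/10) = 1e+07
Sum = 1.34896e+08 + 1e+07 = 1.44896e+08
L_total = 10*log10(1.44896e+08) = 81.611 dB


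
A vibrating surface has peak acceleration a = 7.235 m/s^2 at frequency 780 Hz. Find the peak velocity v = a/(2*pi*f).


omega = 2*pi*f = 2*pi*780 = 4900.88 rad/s
v = a / omega = 7.235 / 4900.88 = 0.0014763 m/s


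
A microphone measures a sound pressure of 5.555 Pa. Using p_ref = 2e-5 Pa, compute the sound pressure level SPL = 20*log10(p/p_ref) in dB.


p / p_ref = 5.555 / 2e-5 = 277750
SPL = 20 * log10(277750) = 108.87 dB


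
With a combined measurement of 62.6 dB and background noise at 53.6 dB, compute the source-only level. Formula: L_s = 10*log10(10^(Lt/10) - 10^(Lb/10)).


10^(62.6/10) = 1.8197e+06
10^(53.6/10) = 229087
Difference = 1.8197e+06 - 229087 = 1.59061e+06
L_source = 10*log10(1.59061e+06) = 62.016 dB


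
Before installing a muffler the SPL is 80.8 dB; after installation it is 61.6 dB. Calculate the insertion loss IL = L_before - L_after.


Insertion loss = SPL without muffler - SPL with muffler
IL = 80.8 - 61.6 = 19.2 dB


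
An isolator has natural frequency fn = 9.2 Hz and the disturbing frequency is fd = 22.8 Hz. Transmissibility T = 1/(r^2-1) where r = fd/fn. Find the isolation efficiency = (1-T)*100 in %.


r = 22.8 / 9.2 = 2.47826
r^2 - 1 = 2.47826^2 - 1 = 5.14177
T = 1/5.14177 = 0.194486
Efficiency = (1 - 0.194486)*100 = 80.551 %


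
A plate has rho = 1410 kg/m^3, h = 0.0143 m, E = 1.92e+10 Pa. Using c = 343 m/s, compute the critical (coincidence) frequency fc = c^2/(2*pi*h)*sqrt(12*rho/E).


12*rho/E = 12*1410/1.92e+10 = 8.8125e-07
sqrt(12*rho/E) = sqrt(8.8125e-07) = 0.000938749
c^2/(2*pi*h) = 343^2/(2*pi*0.0143) = 1.3094e+06
fc = 1.3094e+06 * 0.000938749 = 1229.2 Hz


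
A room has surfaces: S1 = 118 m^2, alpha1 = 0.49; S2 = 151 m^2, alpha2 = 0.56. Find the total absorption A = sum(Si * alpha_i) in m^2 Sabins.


118 * 0.49 = 57.82
151 * 0.56 = 84.56
A_total = 57.82 + 84.56 = 142.38 m^2


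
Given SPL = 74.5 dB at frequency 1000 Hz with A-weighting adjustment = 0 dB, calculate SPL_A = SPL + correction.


A-weighting table: 1000 Hz -> 0 dB correction
SPL_A = SPL + correction = 74.5 + (0) = 74.5 dBA


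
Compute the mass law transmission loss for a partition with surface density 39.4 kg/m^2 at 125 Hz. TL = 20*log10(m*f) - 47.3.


m * f = 39.4 * 125 = 4925
20*log10(4925) = 73.8481 dB
TL = 73.8481 - 47.3 = 26.548 dB


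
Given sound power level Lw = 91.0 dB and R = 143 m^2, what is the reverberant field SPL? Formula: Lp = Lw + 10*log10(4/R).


4/R = 4/143 = 0.027972
Lp = 91.0 + 10*log10(0.027972) = 75.467 dB


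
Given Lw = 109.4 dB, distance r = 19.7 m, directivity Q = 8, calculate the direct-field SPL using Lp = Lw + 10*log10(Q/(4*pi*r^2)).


4*pi*r^2 = 4*pi*19.7^2 = 4876.88 m^2
Q / (4*pi*r^2) = 8 / 4876.88 = 0.00164039
Lp = 109.4 + 10*log10(0.00164039) = 81.549 dB


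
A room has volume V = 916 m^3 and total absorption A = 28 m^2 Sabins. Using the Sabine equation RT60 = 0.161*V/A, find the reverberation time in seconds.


RT60 = 0.161 * 916 / 28 = 5.267 s


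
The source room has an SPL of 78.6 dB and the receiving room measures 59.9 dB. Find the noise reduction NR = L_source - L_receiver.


NR = L_source - L_receiver (difference between source and receiving room levels)
NR = 78.6 - 59.9 = 18.7 dB


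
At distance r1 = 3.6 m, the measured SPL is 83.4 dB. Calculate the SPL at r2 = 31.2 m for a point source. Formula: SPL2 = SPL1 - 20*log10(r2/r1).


r2/r1 = 31.2/3.6 = 8.66667
Correction = 20*log10(8.66667) = 18.757 dB
SPL2 = 83.4 - 18.757 = 64.643 dB


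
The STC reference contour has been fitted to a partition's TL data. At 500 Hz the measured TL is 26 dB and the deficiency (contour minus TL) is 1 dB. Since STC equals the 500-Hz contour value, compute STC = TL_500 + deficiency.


By ASTM E413, STC = value of the fitted reference contour at 500 Hz.
Contour value at 500 Hz = TL_500 + deficiency = 26 + 1 = 27
STC = 27


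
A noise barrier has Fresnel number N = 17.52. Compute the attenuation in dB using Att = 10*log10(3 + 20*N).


3 + 20*N = 3 + 20*17.52 = 353.4
Att = 10*log10(353.4) = 25.483 dB


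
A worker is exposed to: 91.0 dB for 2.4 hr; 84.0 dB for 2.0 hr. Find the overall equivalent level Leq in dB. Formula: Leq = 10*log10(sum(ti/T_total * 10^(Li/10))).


T_total = 2.4 + 2.0 = 4.4 hr
(2.4/4.4) * 10^(91.0/10) = 6.86687e+08
(2.0/4.4) * 10^(84.0/10) = 1.14177e+08
Sum = 6.86687e+08 + 1.14177e+08 = 8.00864e+08
Leq = 10*log10(8.00864e+08) = 89.036 dB


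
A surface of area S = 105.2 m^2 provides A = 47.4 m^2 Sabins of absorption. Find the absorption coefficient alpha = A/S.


Absorption coefficient = absorbed power / incident power
alpha = A / S = 47.4 / 105.2 = 0.45057


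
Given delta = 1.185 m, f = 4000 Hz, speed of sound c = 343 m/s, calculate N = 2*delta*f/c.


N = 2*delta*f/c = 2*delta/lambda, where lambda = c/f
lambda = 343 / 4000 = 0.08575 m
N = 2 * 1.185 / 0.08575 = 27.638


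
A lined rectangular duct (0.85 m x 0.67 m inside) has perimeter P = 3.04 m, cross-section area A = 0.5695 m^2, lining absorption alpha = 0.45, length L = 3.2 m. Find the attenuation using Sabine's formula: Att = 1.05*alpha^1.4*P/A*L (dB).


alpha^1.4 = 0.45^1.4 = 0.326962
Attenuation rate = 1.05 * alpha^1.4 * P / A
= 1.05 * 0.326962 * 3.04 / 0.5695 = 1.83259 dB/m
Total Att = 1.83259 * 3.2 = 5.8643 dB


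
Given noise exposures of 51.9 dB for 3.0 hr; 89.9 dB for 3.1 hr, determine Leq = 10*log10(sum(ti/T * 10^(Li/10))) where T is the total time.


T_total = 3.0 + 3.1 = 6.1 hr
(3.0/6.1) * 10^(51.9/10) = 76171.3
(3.1/6.1) * 10^(89.9/10) = 4.96629e+08
Sum = 76171.3 + 4.96629e+08 = 4.96705e+08
Leq = 10*log10(4.96705e+08) = 86.961 dB


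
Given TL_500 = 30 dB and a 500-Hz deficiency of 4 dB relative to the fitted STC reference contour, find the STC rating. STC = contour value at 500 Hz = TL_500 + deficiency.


By ASTM E413, STC = value of the fitted reference contour at 500 Hz.
Contour value at 500 Hz = TL_500 + deficiency = 30 + 4 = 34
STC = 34


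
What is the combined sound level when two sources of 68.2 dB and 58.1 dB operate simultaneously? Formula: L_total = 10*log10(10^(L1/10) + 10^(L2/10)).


10^(68.2/10) = 6.60693e+06
10^(58.1/10) = 645654
Sum = 6.60693e+06 + 645654 = 7.25258e+06
L_total = 10*log10(7.25258e+06) = 68.605 dB


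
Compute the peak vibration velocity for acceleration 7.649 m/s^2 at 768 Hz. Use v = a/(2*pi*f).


omega = 2*pi*f = 2*pi*768 = 4825.49 rad/s
v = a / omega = 7.649 / 4825.49 = 0.0015851 m/s


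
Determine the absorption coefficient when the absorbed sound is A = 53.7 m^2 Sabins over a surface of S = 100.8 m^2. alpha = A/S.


Absorption coefficient = absorbed power / incident power
alpha = A / S = 53.7 / 100.8 = 0.53274


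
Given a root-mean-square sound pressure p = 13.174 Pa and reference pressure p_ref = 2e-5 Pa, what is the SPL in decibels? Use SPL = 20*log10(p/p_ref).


p / p_ref = 13.174 / 2e-5 = 658700
SPL = 20 * log10(658700) = 116.37 dB


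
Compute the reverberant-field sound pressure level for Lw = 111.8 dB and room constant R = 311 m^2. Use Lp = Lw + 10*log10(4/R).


4/R = 4/311 = 0.0128617
Lp = 111.8 + 10*log10(0.0128617) = 92.893 dB


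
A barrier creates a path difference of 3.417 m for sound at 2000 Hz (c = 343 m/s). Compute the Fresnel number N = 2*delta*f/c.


N = 2*delta*f/c = 2*delta/lambda, where lambda = c/f
lambda = 343 / 2000 = 0.1715 m
N = 2 * 3.417 / 0.1715 = 39.848


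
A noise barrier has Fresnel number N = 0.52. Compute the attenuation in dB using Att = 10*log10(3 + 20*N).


3 + 20*N = 3 + 20*0.52 = 13.4
Att = 10*log10(13.4) = 11.271 dB


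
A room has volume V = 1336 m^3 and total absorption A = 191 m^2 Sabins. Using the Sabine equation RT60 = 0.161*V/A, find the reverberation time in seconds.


RT60 = 0.161 * 1336 / 191 = 1.1262 s


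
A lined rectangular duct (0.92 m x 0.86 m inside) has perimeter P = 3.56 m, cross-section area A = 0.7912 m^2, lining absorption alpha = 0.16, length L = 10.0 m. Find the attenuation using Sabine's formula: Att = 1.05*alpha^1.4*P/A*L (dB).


alpha^1.4 = 0.16^1.4 = 0.076872
Attenuation rate = 1.05 * alpha^1.4 * P / A
= 1.05 * 0.076872 * 3.56 / 0.7912 = 0.363179 dB/m
Total Att = 0.363179 * 10.0 = 3.6318 dB


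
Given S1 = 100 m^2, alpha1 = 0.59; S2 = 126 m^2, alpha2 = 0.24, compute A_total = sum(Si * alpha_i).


100 * 0.59 = 59
126 * 0.24 = 30.24
A_total = 59 + 30.24 = 89.24 m^2


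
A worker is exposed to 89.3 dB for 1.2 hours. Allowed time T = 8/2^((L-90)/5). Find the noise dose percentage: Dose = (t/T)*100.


T_allowed = 8 / 2^((89.3 - 90)/5) = 8.81524 hr
Dose = 1.2 / 8.81524 * 100 = 13.613 %


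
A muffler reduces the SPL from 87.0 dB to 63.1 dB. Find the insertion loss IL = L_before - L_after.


Insertion loss = SPL without muffler - SPL with muffler
IL = 87.0 - 63.1 = 23.9 dB


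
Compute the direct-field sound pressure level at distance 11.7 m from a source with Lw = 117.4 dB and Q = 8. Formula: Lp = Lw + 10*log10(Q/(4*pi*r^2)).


4*pi*r^2 = 4*pi*11.7^2 = 1720.21 m^2
Q / (4*pi*r^2) = 8 / 1720.21 = 0.00465059
Lp = 117.4 + 10*log10(0.00465059) = 94.075 dB


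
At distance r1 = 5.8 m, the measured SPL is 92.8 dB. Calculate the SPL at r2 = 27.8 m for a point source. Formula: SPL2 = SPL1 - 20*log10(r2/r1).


r2/r1 = 27.8/5.8 = 4.7931
Correction = 20*log10(4.7931) = 13.6123 dB
SPL2 = 92.8 - 13.6123 = 79.188 dB


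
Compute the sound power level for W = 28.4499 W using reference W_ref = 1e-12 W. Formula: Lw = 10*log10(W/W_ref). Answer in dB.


W / W_ref = 28.4499 / 1e-12 = 2.84499e+13
Lw = 10 * log10(2.84499e+13) = 134.54 dB


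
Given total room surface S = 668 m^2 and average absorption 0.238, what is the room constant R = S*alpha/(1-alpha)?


R = 668 * 0.238 / (1 - 0.238) = 208.64 m^2


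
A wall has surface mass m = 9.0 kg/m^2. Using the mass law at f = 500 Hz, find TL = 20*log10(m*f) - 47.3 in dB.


m * f = 9.0 * 500 = 4500
20*log10(4500) = 73.0643 dB
TL = 73.0643 - 47.3 = 25.764 dB


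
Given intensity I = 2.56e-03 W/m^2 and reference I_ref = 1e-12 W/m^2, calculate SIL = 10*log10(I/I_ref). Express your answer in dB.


I / I_ref = 2.56e-03 / 1e-12 = 2.56e+09
SIL = 10 * log10(2.56e+09) = 94.082 dB


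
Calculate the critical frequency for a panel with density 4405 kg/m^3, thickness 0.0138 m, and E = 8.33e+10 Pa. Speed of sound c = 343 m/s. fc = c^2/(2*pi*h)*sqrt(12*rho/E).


12*rho/E = 12*4405/8.33e+10 = 6.34574e-07
sqrt(12*rho/E) = sqrt(6.34574e-07) = 0.000796602
c^2/(2*pi*h) = 343^2/(2*pi*0.0138) = 1.35684e+06
fc = 1.35684e+06 * 0.000796602 = 1080.9 Hz


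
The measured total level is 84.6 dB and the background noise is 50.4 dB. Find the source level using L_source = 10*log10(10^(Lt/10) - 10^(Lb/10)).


10^(84.6/10) = 2.88403e+08
10^(50.4/10) = 109648
Difference = 2.88403e+08 - 109648 = 2.88293e+08
L_source = 10*log10(2.88293e+08) = 84.598 dB


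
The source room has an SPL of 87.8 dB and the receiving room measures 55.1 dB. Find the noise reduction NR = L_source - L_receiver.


NR = L_source - L_receiver (difference between source and receiving room levels)
NR = 87.8 - 55.1 = 32.7 dB


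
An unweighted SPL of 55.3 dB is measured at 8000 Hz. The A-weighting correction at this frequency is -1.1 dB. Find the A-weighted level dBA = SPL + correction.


A-weighting table: 8000 Hz -> -1.1 dB correction
SPL_A = SPL + correction = 55.3 + (-1.1) = 54.2 dBA


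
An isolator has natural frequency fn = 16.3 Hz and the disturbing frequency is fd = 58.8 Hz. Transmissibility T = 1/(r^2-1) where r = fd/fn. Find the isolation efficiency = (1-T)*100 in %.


r = 58.8 / 16.3 = 3.60736
r^2 - 1 = 3.60736^2 - 1 = 12.013
T = 1/12.013 = 0.0832432
Efficiency = (1 - 0.0832432)*100 = 91.676 %


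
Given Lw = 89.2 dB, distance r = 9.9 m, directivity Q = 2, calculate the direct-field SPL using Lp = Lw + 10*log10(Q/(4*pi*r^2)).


4*pi*r^2 = 4*pi*9.9^2 = 1231.63 m^2
Q / (4*pi*r^2) = 2 / 1231.63 = 0.00162386
Lp = 89.2 + 10*log10(0.00162386) = 61.305 dB


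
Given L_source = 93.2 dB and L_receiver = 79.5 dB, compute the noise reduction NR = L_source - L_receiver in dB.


NR = L_source - L_receiver (difference between source and receiving room levels)
NR = 93.2 - 79.5 = 13.7 dB


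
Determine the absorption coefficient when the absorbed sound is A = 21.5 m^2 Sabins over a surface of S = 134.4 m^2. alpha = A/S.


Absorption coefficient = absorbed power / incident power
alpha = A / S = 21.5 / 134.4 = 0.15997


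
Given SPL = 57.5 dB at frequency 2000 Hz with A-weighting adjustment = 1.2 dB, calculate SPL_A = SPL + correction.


A-weighting table: 2000 Hz -> 1.2 dB correction
SPL_A = SPL + correction = 57.5 + (1.2) = 58.7 dBA


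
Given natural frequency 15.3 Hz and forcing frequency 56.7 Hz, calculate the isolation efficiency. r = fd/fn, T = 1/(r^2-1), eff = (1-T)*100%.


r = 56.7 / 15.3 = 3.70588
r^2 - 1 = 3.70588^2 - 1 = 12.7335
T = 1/12.7335 = 0.078533
Efficiency = (1 - 0.078533)*100 = 92.147 %


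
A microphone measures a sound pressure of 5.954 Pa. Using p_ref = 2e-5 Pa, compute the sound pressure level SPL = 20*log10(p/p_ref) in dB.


p / p_ref = 5.954 / 2e-5 = 297700
SPL = 20 * log10(297700) = 109.48 dB


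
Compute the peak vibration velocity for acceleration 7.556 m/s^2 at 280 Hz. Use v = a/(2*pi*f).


omega = 2*pi*f = 2*pi*280 = 1759.29 rad/s
v = a / omega = 7.556 / 1759.29 = 0.0042949 m/s


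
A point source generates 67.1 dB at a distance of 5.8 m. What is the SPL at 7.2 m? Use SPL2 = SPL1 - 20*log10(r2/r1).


r2/r1 = 7.2/5.8 = 1.24138
Correction = 20*log10(1.24138) = 1.87809 dB
SPL2 = 67.1 - 1.87809 = 65.222 dB


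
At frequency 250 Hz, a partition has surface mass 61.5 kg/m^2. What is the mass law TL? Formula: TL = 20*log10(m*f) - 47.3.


m * f = 61.5 * 250 = 15375
20*log10(15375) = 83.7363 dB
TL = 83.7363 - 47.3 = 36.436 dB


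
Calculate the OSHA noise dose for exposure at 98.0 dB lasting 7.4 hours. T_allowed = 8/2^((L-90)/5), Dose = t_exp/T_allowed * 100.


T_allowed = 8 / 2^((98.0 - 90)/5) = 2.63902 hr
Dose = 7.4 / 2.63902 * 100 = 280.41 %


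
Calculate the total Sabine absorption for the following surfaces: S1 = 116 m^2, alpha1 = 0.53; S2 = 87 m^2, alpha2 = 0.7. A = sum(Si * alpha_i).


116 * 0.53 = 61.48
87 * 0.7 = 60.9
A_total = 61.48 + 60.9 = 122.38 m^2


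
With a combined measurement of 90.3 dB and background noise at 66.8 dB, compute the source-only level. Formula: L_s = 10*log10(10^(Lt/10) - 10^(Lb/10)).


10^(90.3/10) = 1.07152e+09
10^(66.8/10) = 4.7863e+06
Difference = 1.07152e+09 - 4.7863e+06 = 1.06673e+09
L_source = 10*log10(1.06673e+09) = 90.281 dB


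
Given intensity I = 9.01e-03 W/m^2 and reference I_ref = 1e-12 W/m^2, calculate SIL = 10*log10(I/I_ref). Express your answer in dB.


I / I_ref = 9.01e-03 / 1e-12 = 9.01e+09
SIL = 10 * log10(9.01e+09) = 99.547 dB


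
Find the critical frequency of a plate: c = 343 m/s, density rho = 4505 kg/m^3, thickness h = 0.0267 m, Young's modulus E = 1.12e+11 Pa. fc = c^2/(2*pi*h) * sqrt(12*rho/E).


12*rho/E = 12*4505/1.12e+11 = 4.82679e-07
sqrt(12*rho/E) = sqrt(4.82679e-07) = 0.000694751
c^2/(2*pi*h) = 343^2/(2*pi*0.0267) = 701289
fc = 701289 * 0.000694751 = 487.22 Hz


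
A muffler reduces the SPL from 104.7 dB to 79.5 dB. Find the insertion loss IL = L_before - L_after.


Insertion loss = SPL without muffler - SPL with muffler
IL = 104.7 - 79.5 = 25.2 dB


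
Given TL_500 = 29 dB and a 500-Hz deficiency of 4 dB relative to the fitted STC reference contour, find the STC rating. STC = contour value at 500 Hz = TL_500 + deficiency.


By ASTM E413, STC = value of the fitted reference contour at 500 Hz.
Contour value at 500 Hz = TL_500 + deficiency = 29 + 4 = 33
STC = 33


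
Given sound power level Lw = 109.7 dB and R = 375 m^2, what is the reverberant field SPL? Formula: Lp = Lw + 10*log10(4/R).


4/R = 4/375 = 0.0106667
Lp = 109.7 + 10*log10(0.0106667) = 89.98 dB


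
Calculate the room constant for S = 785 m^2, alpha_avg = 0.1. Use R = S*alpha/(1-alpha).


R = 785 * 0.1 / (1 - 0.1) = 87.222 m^2


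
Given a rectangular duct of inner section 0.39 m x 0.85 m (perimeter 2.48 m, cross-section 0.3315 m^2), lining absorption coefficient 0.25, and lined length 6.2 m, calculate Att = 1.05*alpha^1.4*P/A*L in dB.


alpha^1.4 = 0.25^1.4 = 0.143587
Attenuation rate = 1.05 * alpha^1.4 * P / A
= 1.05 * 0.143587 * 2.48 / 0.3315 = 1.12791 dB/m
Total Att = 1.12791 * 6.2 = 6.993 dB


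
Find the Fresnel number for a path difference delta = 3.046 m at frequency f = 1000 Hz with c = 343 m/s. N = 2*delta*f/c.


N = 2*delta*f/c = 2*delta/lambda, where lambda = c/f
lambda = 343 / 1000 = 0.343 m
N = 2 * 3.046 / 0.343 = 17.761
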